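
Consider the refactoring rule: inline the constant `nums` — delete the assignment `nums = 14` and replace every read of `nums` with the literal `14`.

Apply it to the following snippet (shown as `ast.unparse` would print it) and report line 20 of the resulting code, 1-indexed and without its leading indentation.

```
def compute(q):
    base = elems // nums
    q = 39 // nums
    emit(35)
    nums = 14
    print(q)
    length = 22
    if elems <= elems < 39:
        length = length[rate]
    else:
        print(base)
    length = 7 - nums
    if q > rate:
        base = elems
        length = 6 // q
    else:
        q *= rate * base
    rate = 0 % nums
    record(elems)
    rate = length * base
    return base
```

Transformed code:
def compute(q):
    base = elems // 14
    q = 39 // 14
    emit(35)
    print(q)
    length = 22
    if elems <= elems < 39:
        length = length[rate]
    else:
        print(base)
    length = 7 - 14
    if q > rate:
        base = elems
        length = 6 // q
    else:
        q *= rate * base
    rate = 0 % 14
    record(elems)
    rate = length * base
    return base

return base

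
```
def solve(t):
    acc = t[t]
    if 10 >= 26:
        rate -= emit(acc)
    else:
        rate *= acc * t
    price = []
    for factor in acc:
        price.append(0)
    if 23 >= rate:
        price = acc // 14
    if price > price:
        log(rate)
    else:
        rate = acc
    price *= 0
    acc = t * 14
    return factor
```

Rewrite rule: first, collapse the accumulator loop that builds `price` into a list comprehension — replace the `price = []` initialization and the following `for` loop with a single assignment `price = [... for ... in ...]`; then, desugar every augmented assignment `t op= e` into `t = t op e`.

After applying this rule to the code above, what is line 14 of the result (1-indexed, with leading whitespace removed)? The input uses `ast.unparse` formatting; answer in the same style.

price = price * 0

Transformed code:
def solve(t):
    acc = t[t]
    if 10 >= 26:
        rate = rate - emit(acc)
    else:
        rate = rate * (acc * t)
    price = [0 for factor in acc]
    if 23 >= rate:
        price = acc // 14
    if price > price:
        log(rate)
    else:
        rate = acc
    price = price * 0
    acc = t * 14
    return factor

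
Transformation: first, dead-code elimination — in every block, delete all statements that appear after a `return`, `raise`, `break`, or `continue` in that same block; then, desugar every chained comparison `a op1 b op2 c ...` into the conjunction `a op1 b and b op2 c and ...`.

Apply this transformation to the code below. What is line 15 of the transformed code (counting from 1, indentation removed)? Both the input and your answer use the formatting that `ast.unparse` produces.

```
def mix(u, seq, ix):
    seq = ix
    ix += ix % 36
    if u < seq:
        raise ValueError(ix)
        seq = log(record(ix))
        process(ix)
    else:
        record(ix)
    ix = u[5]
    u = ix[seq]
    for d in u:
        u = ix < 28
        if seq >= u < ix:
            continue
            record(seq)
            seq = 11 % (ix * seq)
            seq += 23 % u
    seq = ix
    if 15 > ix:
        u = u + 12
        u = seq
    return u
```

if 15 > ix:

Transformed code:
def mix(u, seq, ix):
    seq = ix
    ix += ix % 36
    if u < seq:
        raise ValueError(ix)
    else:
        record(ix)
    ix = u[5]
    u = ix[seq]
    for d in u:
        u = ix < 28
        if seq >= u and u < ix:
            continue
    seq = ix
    if 15 > ix:
        u = u + 12
        u = seq
    return u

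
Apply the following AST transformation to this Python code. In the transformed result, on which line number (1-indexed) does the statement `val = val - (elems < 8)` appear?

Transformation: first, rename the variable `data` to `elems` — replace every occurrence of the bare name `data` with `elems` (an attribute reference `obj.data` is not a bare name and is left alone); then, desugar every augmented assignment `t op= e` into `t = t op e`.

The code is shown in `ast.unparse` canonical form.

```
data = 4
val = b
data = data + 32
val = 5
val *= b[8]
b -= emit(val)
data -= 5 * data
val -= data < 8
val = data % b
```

Transformed code:
elems = 4
val = b
elems = elems + 32
val = 5
val = val * b[8]
b = b - emit(val)
elems = elems - 5 * elems
val = val - (elems < 8)
val = elems % b

8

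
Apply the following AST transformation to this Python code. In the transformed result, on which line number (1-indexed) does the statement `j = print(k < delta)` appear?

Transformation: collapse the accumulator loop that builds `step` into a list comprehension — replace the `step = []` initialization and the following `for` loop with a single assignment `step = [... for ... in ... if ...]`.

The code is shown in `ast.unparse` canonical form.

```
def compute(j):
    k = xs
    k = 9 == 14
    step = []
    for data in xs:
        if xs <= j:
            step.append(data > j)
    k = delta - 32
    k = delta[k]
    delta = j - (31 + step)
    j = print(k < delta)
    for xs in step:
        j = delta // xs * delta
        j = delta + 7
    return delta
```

8

Transformed code:
def compute(j):
    k = xs
    k = 9 == 14
    step = [data > j for data in xs if xs <= j]
    k = delta - 32
    k = delta[k]
    delta = j - (31 + step)
    j = print(k < delta)
    for xs in step:
        j = delta // xs * delta
        j = delta + 7
    return delta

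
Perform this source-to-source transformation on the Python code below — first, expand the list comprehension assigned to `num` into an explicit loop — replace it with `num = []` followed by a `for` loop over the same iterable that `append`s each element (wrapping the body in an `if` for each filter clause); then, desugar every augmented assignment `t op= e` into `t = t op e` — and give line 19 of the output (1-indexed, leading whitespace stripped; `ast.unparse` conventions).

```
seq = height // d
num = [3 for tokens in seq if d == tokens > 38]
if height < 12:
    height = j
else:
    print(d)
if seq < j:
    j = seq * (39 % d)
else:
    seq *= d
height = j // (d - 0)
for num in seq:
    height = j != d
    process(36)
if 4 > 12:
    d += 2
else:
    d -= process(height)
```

Transformed code:
seq = height // d
num = []
for tokens in seq:
    if d == tokens > 38:
        num.append(3)
if height < 12:
    height = j
else:
    print(d)
if seq < j:
    j = seq * (39 % d)
else:
    seq = seq * d
height = j // (d - 0)
for num in seq:
    height = j != d
    process(36)
if 4 > 12:
    d = d + 2
else:
    d = d - process(height)

d = d + 2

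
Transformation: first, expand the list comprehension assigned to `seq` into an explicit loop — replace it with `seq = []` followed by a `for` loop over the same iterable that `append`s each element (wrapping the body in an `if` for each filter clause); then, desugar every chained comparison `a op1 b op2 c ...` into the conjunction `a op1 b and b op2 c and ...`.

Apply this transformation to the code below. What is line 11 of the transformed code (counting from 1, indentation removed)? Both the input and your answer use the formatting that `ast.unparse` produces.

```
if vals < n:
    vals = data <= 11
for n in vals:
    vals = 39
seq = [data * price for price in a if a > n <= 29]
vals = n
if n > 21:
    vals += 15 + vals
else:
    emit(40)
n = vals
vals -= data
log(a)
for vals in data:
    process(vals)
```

Transformed code:
if vals < n:
    vals = data <= 11
for n in vals:
    vals = 39
seq = []
for price in a:
    if a > n and n <= 29:
        seq.append(data * price)
vals = n
if n > 21:
    vals += 15 + vals
else:
    emit(40)
n = vals
vals -= data
log(a)
for vals in data:
    process(vals)

vals += 15 + vals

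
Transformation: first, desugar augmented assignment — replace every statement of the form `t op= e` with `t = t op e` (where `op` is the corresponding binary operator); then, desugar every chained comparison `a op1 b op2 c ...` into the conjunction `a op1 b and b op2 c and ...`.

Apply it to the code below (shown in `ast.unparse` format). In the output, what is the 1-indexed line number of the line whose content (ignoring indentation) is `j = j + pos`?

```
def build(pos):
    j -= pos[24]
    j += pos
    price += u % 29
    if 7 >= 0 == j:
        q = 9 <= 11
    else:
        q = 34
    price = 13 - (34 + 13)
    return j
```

3

Transformed code:
def build(pos):
    j = j - pos[24]
    j = j + pos
    price = price + u % 29
    if 7 >= 0 and 0 == j:
        q = 9 <= 11
    else:
        q = 34
    price = 13 - (34 + 13)
    return j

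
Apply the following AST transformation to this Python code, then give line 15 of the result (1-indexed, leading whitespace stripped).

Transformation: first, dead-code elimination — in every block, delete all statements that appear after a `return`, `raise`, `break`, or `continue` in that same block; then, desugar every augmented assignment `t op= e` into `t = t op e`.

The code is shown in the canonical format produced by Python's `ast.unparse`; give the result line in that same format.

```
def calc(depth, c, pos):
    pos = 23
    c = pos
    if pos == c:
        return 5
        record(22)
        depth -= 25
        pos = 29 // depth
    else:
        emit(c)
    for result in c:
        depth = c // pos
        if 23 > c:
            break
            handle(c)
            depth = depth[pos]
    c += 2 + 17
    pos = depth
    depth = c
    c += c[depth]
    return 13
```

Transformed code:
def calc(depth, c, pos):
    pos = 23
    c = pos
    if pos == c:
        return 5
    else:
        emit(c)
    for result in c:
        depth = c // pos
        if 23 > c:
            break
    c = c + (2 + 17)
    pos = depth
    depth = c
    c = c + c[depth]
    return 13

c = c + c[depth]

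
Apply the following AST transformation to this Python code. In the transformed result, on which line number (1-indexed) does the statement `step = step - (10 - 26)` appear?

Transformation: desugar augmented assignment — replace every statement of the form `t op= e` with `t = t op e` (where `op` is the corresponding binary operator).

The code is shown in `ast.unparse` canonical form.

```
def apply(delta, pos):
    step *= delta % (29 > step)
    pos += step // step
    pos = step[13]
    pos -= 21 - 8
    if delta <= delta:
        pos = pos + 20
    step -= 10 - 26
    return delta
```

8

Transformed code:
def apply(delta, pos):
    step = step * (delta % (29 > step))
    pos = pos + step // step
    pos = step[13]
    pos = pos - (21 - 8)
    if delta <= delta:
        pos = pos + 20
    step = step - (10 - 26)
    return delta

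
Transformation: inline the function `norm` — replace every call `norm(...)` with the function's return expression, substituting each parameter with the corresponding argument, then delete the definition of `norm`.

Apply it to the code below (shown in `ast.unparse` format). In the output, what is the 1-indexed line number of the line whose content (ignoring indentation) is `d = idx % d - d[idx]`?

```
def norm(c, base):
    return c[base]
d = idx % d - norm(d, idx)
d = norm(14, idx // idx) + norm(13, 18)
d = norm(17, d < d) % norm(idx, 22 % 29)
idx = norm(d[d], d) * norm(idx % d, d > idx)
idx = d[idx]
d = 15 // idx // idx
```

1

Transformed code:
d = idx % d - d[idx]
d = 14[idx // idx] + 13[18]
d = 17[d < d] % idx[22 % 29]
idx = d[d][d] * (idx % d)[d > idx]
idx = d[idx]
d = 15 // idx // idx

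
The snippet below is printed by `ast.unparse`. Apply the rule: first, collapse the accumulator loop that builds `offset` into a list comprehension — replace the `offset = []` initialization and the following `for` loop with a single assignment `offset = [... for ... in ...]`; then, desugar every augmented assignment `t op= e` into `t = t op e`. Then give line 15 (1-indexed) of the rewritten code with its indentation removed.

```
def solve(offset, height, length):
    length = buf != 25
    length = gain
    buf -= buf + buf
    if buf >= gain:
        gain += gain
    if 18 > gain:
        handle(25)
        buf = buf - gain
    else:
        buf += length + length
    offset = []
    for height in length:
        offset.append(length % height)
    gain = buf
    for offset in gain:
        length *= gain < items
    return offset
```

Transformed code:
def solve(offset, height, length):
    length = buf != 25
    length = gain
    buf = buf - (buf + buf)
    if buf >= gain:
        gain = gain + gain
    if 18 > gain:
        handle(25)
        buf = buf - gain
    else:
        buf = buf + (length + length)
    offset = [length % height for height in length]
    gain = buf
    for offset in gain:
        length = length * (gain < items)
    return offset

length = length * (gain < items)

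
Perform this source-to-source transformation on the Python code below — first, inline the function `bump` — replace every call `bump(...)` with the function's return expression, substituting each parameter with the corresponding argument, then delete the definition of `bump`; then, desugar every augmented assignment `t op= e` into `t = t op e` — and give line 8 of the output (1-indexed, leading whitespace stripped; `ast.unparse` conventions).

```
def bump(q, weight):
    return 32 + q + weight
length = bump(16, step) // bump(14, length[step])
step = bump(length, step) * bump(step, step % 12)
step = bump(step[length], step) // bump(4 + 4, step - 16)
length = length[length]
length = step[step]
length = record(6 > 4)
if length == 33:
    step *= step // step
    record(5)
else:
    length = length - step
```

step = step * (step // step)

Transformed code:
length = (32 + 16 + step) // (32 + 14 + length[step])
step = (32 + length + step) * (32 + step + step % 12)
step = (32 + step[length] + step) // (32 + (4 + 4) + (step - 16))
length = length[length]
length = step[step]
length = record(6 > 4)
if length == 33:
    step = step * (step // step)
    record(5)
else:
    length = length - step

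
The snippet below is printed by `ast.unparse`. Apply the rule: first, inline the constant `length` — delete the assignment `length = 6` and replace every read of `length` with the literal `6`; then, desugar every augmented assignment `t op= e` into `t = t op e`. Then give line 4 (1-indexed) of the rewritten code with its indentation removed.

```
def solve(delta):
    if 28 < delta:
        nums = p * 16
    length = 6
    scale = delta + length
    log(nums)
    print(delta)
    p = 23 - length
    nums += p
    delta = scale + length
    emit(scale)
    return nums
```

scale = delta + 6

Transformed code:
def solve(delta):
    if 28 < delta:
        nums = p * 16
    scale = delta + 6
    log(nums)
    print(delta)
    p = 23 - 6
    nums = nums + p
    delta = scale + 6
    emit(scale)
    return nums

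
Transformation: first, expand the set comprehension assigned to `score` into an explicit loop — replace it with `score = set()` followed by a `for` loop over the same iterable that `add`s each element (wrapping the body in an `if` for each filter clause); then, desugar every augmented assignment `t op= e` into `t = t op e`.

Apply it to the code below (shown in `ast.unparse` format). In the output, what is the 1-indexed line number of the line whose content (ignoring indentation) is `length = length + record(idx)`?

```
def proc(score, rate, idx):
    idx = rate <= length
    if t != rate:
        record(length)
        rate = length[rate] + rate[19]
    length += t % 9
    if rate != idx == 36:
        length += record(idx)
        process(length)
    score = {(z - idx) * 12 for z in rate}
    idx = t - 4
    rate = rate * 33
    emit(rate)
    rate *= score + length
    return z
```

8

Transformed code:
def proc(score, rate, idx):
    idx = rate <= length
    if t != rate:
        record(length)
        rate = length[rate] + rate[19]
    length = length + t % 9
    if rate != idx == 36:
        length = length + record(idx)
        process(length)
    score = set()
    for z in rate:
        score.add((z - idx) * 12)
    idx = t - 4
    rate = rate * 33
    emit(rate)
    rate = rate * (score + length)
    return z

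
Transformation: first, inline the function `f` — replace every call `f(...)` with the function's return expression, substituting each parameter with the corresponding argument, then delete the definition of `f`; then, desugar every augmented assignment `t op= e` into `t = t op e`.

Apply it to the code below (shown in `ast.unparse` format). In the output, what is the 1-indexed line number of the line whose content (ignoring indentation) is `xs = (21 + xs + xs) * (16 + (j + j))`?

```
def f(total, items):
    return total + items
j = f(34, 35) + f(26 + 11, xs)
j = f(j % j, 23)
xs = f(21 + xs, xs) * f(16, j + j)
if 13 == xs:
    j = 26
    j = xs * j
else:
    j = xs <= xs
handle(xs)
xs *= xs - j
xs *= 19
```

Transformed code:
j = 34 + 35 + (26 + 11 + xs)
j = j % j + 23
xs = (21 + xs + xs) * (16 + (j + j))
if 13 == xs:
    j = 26
    j = xs * j
else:
    j = xs <= xs
handle(xs)
xs = xs * (xs - j)
xs = xs * 19

3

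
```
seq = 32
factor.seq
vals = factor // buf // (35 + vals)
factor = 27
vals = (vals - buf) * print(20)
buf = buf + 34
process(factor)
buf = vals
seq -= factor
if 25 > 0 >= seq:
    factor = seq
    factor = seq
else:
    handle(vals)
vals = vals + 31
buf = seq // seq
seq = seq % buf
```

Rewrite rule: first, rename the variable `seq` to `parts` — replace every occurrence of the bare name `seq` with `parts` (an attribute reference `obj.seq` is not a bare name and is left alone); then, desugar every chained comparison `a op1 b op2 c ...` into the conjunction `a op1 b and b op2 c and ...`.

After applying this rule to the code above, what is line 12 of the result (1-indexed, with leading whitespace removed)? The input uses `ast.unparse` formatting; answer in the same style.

Transformed code:
parts = 32
factor.seq
vals = factor // buf // (35 + vals)
factor = 27
vals = (vals - buf) * print(20)
buf = buf + 34
process(factor)
buf = vals
parts -= factor
if 25 > 0 and 0 >= parts:
    factor = parts
    factor = parts
else:
    handle(vals)
vals = vals + 31
buf = parts // parts
parts = parts % buf

factor = parts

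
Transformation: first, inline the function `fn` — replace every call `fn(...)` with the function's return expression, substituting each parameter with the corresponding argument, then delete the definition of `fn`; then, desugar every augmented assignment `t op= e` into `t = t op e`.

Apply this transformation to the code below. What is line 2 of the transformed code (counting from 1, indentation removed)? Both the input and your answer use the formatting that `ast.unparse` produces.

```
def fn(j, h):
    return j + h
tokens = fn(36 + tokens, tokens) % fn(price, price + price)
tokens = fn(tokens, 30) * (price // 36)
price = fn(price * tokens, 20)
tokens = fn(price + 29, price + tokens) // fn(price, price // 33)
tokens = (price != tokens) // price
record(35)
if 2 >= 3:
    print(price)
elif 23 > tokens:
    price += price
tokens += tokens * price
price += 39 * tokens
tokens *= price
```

Transformed code:
tokens = (36 + tokens + tokens) % (price + (price + price))
tokens = (tokens + 30) * (price // 36)
price = price * tokens + 20
tokens = (price + 29 + (price + tokens)) // (price + price // 33)
tokens = (price != tokens) // price
record(35)
if 2 >= 3:
    print(price)
elif 23 > tokens:
    price = price + price
tokens = tokens + tokens * price
price = price + 39 * tokens
tokens = tokens * price

tokens = (tokens + 30) * (price // 36)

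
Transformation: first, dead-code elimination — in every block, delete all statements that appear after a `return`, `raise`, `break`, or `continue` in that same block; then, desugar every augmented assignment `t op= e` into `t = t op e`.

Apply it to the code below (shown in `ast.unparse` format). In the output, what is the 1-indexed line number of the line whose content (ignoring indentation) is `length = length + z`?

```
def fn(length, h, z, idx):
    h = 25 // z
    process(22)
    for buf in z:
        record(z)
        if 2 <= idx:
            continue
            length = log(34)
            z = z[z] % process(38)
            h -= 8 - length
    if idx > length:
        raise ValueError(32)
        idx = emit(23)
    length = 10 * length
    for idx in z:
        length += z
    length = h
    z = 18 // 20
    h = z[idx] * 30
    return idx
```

Transformed code:
def fn(length, h, z, idx):
    h = 25 // z
    process(22)
    for buf in z:
        record(z)
        if 2 <= idx:
            continue
    if idx > length:
        raise ValueError(32)
    length = 10 * length
    for idx in z:
        length = length + z
    length = h
    z = 18 // 20
    h = z[idx] * 30
    return idx

12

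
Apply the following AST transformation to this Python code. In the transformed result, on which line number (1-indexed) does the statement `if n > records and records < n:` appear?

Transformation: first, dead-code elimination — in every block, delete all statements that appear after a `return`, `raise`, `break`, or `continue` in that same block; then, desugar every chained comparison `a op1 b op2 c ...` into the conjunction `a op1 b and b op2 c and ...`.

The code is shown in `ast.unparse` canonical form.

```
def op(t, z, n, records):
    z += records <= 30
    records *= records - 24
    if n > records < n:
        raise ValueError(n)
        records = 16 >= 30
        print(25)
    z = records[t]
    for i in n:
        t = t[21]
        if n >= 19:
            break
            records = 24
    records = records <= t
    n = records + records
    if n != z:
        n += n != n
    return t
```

4

Transformed code:
def op(t, z, n, records):
    z += records <= 30
    records *= records - 24
    if n > records and records < n:
        raise ValueError(n)
    z = records[t]
    for i in n:
        t = t[21]
        if n >= 19:
            break
    records = records <= t
    n = records + records
    if n != z:
        n += n != n
    return t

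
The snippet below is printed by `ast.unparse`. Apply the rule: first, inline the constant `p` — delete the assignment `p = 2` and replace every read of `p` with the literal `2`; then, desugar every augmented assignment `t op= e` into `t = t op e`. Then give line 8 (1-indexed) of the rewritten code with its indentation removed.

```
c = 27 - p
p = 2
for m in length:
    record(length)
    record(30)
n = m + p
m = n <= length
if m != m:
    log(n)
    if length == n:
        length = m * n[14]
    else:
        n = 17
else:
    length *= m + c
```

log(n)

Transformed code:
c = 27 - 2
for m in length:
    record(length)
    record(30)
n = m + 2
m = n <= length
if m != m:
    log(n)
    if length == n:
        length = m * n[14]
    else:
        n = 17
else:
    length = length * (m + c)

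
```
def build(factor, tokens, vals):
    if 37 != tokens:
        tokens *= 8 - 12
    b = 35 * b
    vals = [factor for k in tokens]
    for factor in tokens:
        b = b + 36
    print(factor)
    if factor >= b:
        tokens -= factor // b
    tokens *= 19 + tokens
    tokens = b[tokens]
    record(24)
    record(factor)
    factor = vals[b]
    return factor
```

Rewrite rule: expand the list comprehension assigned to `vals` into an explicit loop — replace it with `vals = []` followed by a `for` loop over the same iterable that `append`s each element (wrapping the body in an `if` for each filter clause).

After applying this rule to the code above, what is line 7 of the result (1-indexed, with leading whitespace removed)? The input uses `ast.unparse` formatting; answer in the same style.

vals.append(factor)

Transformed code:
def build(factor, tokens, vals):
    if 37 != tokens:
        tokens *= 8 - 12
    b = 35 * b
    vals = []
    for k in tokens:
        vals.append(factor)
    for factor in tokens:
        b = b + 36
    print(factor)
    if factor >= b:
        tokens -= factor // b
    tokens *= 19 + tokens
    tokens = b[tokens]
    record(24)
    record(factor)
    factor = vals[b]
    return factor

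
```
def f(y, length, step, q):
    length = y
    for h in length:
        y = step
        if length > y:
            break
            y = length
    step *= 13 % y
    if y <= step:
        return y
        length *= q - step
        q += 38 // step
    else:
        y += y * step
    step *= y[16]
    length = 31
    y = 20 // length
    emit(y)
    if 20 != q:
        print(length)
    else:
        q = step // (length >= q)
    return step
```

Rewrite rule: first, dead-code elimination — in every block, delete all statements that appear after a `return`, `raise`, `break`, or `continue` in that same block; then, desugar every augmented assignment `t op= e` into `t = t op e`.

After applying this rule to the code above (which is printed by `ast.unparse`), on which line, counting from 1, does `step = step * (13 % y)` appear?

Transformed code:
def f(y, length, step, q):
    length = y
    for h in length:
        y = step
        if length > y:
            break
    step = step * (13 % y)
    if y <= step:
        return y
    else:
        y = y + y * step
    step = step * y[16]
    length = 31
    y = 20 // length
    emit(y)
    if 20 != q:
        print(length)
    else:
        q = step // (length >= q)
    return step

7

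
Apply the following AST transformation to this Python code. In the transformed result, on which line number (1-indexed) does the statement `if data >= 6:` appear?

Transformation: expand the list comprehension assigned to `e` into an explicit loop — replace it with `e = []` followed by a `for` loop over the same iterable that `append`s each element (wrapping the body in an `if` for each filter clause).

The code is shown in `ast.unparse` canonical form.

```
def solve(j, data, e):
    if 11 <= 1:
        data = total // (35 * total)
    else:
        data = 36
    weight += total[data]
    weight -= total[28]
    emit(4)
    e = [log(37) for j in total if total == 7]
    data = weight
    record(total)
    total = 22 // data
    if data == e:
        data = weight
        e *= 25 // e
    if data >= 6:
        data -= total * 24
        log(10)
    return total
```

19

Transformed code:
def solve(j, data, e):
    if 11 <= 1:
        data = total // (35 * total)
    else:
        data = 36
    weight += total[data]
    weight -= total[28]
    emit(4)
    e = []
    for j in total:
        if total == 7:
            e.append(log(37))
    data = weight
    record(total)
    total = 22 // data
    if data == e:
        data = weight
        e *= 25 // e
    if data >= 6:
        data -= total * 24
        log(10)
    return total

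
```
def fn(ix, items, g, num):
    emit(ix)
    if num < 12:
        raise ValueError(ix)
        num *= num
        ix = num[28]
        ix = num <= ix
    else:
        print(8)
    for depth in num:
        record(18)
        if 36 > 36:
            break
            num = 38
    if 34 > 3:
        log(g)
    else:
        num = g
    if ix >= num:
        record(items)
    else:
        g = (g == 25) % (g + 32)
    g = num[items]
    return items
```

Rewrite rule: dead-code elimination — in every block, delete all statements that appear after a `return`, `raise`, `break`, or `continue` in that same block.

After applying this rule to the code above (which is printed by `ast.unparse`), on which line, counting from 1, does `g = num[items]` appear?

19

Transformed code:
def fn(ix, items, g, num):
    emit(ix)
    if num < 12:
        raise ValueError(ix)
    else:
        print(8)
    for depth in num:
        record(18)
        if 36 > 36:
            break
    if 34 > 3:
        log(g)
    else:
        num = g
    if ix >= num:
        record(items)
    else:
        g = (g == 25) % (g + 32)
    g = num[items]
    return items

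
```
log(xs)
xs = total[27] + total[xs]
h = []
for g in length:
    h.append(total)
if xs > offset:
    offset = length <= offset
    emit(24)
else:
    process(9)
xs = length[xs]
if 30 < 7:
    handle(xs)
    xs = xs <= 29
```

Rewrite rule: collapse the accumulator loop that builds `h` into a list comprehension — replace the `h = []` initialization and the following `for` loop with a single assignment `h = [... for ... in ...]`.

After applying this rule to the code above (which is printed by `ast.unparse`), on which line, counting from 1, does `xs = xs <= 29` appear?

Transformed code:
log(xs)
xs = total[27] + total[xs]
h = [total for g in length]
if xs > offset:
    offset = length <= offset
    emit(24)
else:
    process(9)
xs = length[xs]
if 30 < 7:
    handle(xs)
    xs = xs <= 29

12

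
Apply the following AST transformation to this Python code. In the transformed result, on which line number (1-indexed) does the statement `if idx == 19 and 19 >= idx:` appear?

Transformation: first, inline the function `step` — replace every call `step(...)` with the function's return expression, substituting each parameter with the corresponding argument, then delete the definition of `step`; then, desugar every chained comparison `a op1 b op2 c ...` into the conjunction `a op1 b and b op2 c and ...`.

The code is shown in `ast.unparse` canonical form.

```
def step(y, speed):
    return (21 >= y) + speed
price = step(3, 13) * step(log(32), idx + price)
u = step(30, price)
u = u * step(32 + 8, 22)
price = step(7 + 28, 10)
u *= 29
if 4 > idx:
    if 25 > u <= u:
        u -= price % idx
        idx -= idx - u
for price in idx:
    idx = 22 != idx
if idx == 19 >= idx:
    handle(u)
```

12

Transformed code:
price = ((21 >= 3) + 13) * ((21 >= log(32)) + (idx + price))
u = (21 >= 30) + price
u = u * ((21 >= 32 + 8) + 22)
price = (21 >= 7 + 28) + 10
u *= 29
if 4 > idx:
    if 25 > u and u <= u:
        u -= price % idx
        idx -= idx - u
for price in idx:
    idx = 22 != idx
if idx == 19 and 19 >= idx:
    handle(u)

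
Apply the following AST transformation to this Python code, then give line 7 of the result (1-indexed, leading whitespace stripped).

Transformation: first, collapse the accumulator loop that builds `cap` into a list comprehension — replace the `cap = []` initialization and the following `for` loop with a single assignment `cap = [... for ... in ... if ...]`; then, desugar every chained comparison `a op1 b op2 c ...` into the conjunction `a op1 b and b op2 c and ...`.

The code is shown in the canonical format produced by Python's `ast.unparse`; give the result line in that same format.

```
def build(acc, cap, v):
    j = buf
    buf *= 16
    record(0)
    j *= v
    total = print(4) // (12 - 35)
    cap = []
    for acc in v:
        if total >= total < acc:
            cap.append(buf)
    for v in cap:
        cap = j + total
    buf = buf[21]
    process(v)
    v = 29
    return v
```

cap = [buf for acc in v if total >= total and total < acc]

Transformed code:
def build(acc, cap, v):
    j = buf
    buf *= 16
    record(0)
    j *= v
    total = print(4) // (12 - 35)
    cap = [buf for acc in v if total >= total and total < acc]
    for v in cap:
        cap = j + total
    buf = buf[21]
    process(v)
    v = 29
    return v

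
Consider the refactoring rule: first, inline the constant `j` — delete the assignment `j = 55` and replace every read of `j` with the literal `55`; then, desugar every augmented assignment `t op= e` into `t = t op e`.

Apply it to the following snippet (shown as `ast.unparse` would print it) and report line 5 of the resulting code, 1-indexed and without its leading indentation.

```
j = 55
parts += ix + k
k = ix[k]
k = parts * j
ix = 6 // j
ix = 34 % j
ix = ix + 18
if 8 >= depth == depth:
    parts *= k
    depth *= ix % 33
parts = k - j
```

Transformed code:
parts = parts + (ix + k)
k = ix[k]
k = parts * 55
ix = 6 // 55
ix = 34 % 55
ix = ix + 18
if 8 >= depth == depth:
    parts = parts * k
    depth = depth * (ix % 33)
parts = k - 55

ix = 34 % 55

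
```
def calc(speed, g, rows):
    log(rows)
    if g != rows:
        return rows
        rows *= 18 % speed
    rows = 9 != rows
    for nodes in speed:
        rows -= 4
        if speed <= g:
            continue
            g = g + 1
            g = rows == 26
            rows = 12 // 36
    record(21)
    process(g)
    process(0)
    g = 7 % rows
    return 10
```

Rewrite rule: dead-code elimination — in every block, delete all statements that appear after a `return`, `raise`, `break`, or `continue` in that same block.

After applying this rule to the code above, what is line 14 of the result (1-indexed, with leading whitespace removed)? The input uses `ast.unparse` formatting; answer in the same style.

return 10

Transformed code:
def calc(speed, g, rows):
    log(rows)
    if g != rows:
        return rows
    rows = 9 != rows
    for nodes in speed:
        rows -= 4
        if speed <= g:
            continue
    record(21)
    process(g)
    process(0)
    g = 7 % rows
    return 10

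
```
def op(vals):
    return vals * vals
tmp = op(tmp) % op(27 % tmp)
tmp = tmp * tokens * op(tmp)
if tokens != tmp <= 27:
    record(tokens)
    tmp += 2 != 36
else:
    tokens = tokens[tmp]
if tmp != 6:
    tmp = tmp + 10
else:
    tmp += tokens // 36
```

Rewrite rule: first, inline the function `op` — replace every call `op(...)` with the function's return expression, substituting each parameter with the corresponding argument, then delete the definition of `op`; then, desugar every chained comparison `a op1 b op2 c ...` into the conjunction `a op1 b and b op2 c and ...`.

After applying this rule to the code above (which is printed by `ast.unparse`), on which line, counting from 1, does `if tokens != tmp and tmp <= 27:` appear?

3

Transformed code:
tmp = tmp * tmp % (27 % tmp * (27 % tmp))
tmp = tmp * tokens * (tmp * tmp)
if tokens != tmp and tmp <= 27:
    record(tokens)
    tmp += 2 != 36
else:
    tokens = tokens[tmp]
if tmp != 6:
    tmp = tmp + 10
else:
    tmp += tokens // 36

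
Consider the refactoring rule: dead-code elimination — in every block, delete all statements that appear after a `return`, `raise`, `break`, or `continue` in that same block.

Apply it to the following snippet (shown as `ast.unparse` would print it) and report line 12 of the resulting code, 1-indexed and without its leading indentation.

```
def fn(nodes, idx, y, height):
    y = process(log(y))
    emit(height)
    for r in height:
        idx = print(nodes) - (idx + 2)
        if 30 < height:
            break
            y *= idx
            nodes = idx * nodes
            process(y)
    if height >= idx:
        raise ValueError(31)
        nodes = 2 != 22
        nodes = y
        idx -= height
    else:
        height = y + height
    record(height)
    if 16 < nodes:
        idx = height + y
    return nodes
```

record(height)

Transformed code:
def fn(nodes, idx, y, height):
    y = process(log(y))
    emit(height)
    for r in height:
        idx = print(nodes) - (idx + 2)
        if 30 < height:
            break
    if height >= idx:
        raise ValueError(31)
    else:
        height = y + height
    record(height)
    if 16 < nodes:
        idx = height + y
    return nodes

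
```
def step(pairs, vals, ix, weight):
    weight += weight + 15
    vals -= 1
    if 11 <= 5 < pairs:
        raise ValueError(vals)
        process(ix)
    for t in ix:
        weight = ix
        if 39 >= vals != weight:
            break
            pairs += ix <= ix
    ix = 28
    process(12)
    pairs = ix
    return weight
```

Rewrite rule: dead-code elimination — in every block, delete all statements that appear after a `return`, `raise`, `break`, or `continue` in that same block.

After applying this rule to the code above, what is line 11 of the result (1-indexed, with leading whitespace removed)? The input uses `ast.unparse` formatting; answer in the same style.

process(12)

Transformed code:
def step(pairs, vals, ix, weight):
    weight += weight + 15
    vals -= 1
    if 11 <= 5 < pairs:
        raise ValueError(vals)
    for t in ix:
        weight = ix
        if 39 >= vals != weight:
            break
    ix = 28
    process(12)
    pairs = ix
    return weight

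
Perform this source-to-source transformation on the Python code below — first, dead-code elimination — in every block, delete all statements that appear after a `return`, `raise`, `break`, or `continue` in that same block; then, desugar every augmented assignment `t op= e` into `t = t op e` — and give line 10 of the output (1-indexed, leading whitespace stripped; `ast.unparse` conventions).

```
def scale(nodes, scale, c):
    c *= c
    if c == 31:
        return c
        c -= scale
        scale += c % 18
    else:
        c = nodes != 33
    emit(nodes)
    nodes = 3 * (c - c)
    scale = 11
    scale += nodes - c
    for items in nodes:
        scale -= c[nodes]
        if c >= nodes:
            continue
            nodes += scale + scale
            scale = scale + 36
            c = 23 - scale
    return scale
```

scale = scale + (nodes - c)

Transformed code:
def scale(nodes, scale, c):
    c = c * c
    if c == 31:
        return c
    else:
        c = nodes != 33
    emit(nodes)
    nodes = 3 * (c - c)
    scale = 11
    scale = scale + (nodes - c)
    for items in nodes:
        scale = scale - c[nodes]
        if c >= nodes:
            continue
    return scale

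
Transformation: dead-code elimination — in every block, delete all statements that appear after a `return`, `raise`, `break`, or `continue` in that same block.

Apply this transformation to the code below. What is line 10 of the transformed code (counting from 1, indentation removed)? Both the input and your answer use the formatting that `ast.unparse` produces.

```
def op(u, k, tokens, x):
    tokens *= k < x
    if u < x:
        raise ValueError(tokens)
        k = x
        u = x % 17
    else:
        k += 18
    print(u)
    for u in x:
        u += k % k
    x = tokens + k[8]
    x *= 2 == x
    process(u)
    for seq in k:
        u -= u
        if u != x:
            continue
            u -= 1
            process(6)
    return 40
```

x = tokens + k[8]

Transformed code:
def op(u, k, tokens, x):
    tokens *= k < x
    if u < x:
        raise ValueError(tokens)
    else:
        k += 18
    print(u)
    for u in x:
        u += k % k
    x = tokens + k[8]
    x *= 2 == x
    process(u)
    for seq in k:
        u -= u
        if u != x:
            continue
    return 40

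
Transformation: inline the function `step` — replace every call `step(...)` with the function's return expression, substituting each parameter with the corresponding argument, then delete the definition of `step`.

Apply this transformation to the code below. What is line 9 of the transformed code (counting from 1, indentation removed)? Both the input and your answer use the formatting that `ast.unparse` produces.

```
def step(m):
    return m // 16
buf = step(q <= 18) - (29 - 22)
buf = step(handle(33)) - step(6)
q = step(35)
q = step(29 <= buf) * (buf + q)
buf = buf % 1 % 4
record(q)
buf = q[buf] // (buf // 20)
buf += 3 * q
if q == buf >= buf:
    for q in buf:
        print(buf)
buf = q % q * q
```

Transformed code:
buf = (q <= 18) // 16 - (29 - 22)
buf = handle(33) // 16 - 6 // 16
q = 35 // 16
q = (29 <= buf) // 16 * (buf + q)
buf = buf % 1 % 4
record(q)
buf = q[buf] // (buf // 20)
buf += 3 * q
if q == buf >= buf:
    for q in buf:
        print(buf)
buf = q % q * q

if q == buf >= buf:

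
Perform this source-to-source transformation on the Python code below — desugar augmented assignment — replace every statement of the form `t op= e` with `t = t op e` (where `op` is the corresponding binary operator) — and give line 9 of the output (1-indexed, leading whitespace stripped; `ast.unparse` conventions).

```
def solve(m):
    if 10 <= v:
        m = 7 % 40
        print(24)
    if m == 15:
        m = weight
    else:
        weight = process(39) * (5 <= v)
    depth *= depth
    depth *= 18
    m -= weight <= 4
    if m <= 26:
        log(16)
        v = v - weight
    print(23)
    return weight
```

Transformed code:
def solve(m):
    if 10 <= v:
        m = 7 % 40
        print(24)
    if m == 15:
        m = weight
    else:
        weight = process(39) * (5 <= v)
    depth = depth * depth
    depth = depth * 18
    m = m - (weight <= 4)
    if m <= 26:
        log(16)
        v = v - weight
    print(23)
    return weight

depth = depth * depth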